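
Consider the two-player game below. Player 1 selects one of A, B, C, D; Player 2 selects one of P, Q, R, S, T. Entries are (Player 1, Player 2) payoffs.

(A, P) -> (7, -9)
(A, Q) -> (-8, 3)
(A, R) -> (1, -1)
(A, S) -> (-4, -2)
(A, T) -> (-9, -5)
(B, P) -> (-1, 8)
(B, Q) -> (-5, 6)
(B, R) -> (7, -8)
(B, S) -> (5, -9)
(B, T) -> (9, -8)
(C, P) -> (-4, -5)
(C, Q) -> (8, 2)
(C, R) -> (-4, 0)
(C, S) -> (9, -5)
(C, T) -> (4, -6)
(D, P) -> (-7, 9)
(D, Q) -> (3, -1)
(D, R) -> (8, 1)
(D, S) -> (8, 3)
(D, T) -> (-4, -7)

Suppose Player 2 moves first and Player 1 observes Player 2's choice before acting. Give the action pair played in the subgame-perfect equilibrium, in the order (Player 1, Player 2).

Player 1 best-responds to each possible Player 2 move:
- P: BR = A, leader payoff -9.
- Q: BR = C, leader payoff 2.
- R: BR = D, leader payoff 1.
- S: BR = C, leader payoff -5.
- T: BR = B, leader payoff -8.
Among -9, 2, 1, -5, -8, the best is 2 at Q. Subgame-perfect outcome: (C, Q) with payoffs (8, 2).

(C, Q)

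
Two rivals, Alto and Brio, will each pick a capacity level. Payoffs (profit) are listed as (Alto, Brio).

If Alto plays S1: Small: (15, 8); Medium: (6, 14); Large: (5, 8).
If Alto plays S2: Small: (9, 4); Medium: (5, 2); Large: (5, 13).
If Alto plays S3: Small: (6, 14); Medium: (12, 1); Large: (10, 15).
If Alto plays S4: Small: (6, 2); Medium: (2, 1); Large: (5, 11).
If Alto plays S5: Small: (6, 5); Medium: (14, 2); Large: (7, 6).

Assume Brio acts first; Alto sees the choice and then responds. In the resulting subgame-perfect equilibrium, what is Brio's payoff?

Work backward from Alto's decision.
- Small: Alto compares 15, 9, 6, 6, 6 and picks S1; Brio would get 8.
- Medium: Alto compares 6, 5, 12, 2, 14 and picks S5; Brio would get 2.
- Large: Alto compares 5, 5, 10, 5, 7 and picks S3; Brio would get 15.
Maximizing over 8, 2, 15, Brio chooses Large. Subgame-perfect outcome: (S3, Large) with payoffs (10, 15).

15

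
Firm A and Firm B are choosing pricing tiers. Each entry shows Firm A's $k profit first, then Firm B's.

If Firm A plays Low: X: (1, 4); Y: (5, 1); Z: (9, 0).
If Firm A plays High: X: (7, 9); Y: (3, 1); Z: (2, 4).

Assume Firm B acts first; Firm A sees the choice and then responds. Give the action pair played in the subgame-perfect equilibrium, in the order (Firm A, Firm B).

Work backward from Firm A's decision.
- X: BR = High, leader payoff 9.
- Y: BR = Low, leader payoff 1.
- Z: BR = Low, leader payoff 0.
Firm B's induced payoffs are 9, 1, 0, so Firm B commits to X. Subgame-perfect outcome: (High, X) with payoffs (7, 9).

(High, X)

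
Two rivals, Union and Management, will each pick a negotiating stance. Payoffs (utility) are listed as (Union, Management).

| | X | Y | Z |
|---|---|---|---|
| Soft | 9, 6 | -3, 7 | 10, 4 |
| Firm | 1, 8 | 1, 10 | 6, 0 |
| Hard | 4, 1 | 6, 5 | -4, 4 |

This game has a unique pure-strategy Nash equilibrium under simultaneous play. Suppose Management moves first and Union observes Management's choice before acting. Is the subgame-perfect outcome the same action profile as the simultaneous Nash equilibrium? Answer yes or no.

no

Backward induction with Management moving first.
- X: Union compares 9, 1, 4 and picks Soft; Management would get 6.
- Y: Union compares -3, 1, 6 and picks Hard; Management would get 5.
- Z: Union compares 10, 6, -4 and picks Soft; Management would get 4.
Maximizing over 6, 5, 4, Management chooses X. Subgame-perfect outcome: (Soft, X) with payoffs (9, 6).
For the simultaneous game, intersect best replies.
Union's best replies: X→Soft; Y→Hard; Z→Soft.
Management's best replies: Soft→Y; Firm→Y; Hard→Y.
The unique mutual best reply is (Hard, Y), giving (6, 5).
Sequential outcome (Soft, X) differs from the Nash profile (Hard, Y).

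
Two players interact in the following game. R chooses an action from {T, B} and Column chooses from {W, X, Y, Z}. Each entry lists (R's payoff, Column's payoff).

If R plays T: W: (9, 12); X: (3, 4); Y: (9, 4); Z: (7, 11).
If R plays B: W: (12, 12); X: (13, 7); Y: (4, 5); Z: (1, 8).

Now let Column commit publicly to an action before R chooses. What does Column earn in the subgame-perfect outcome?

12

Backward induction with Column moving first.
- W → R plays B (best of 9, 12); Column gets 12.
- X → R plays B (best of 3, 13); Column gets 7.
- Y → R plays T (best of 9, 4); Column gets 4.
- Z → R plays T (best of 7, 1); Column gets 11.
Column's induced payoffs are 12, 7, 4, 11, so Column commits to W. Subgame-perfect outcome: (B, W) with payoffs (12, 12).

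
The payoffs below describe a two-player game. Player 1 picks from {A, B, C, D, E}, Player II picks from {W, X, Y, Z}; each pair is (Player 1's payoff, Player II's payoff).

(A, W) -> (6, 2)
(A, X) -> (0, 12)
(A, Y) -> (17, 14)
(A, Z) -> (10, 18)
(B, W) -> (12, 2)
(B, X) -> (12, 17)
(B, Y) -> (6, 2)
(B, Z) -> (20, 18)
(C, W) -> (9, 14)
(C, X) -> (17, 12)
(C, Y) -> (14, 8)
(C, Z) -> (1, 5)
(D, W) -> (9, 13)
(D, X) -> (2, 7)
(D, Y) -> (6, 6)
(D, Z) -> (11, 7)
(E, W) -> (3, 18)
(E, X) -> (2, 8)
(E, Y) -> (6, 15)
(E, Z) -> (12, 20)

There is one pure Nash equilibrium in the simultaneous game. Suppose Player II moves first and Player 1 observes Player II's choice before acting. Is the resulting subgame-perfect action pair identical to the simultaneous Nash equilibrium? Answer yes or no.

Solve by backward induction (Player II leads).
- W → Player 1 plays B (best of 6, 12, 9, 9, 3); Player II gets 2.
- X → Player 1 plays C (best of 0, 12, 17, 2, 2); Player II gets 12.
- Y → Player 1 plays A (best of 17, 6, 14, 6, 6); Player II gets 14.
- Z → Player 1 plays B (best of 10, 20, 1, 11, 12); Player II gets 18.
Player II's induced payoffs are 2, 12, 14, 18, so Player II commits to Z. Subgame-perfect outcome: (B, Z) with payoffs (20, 18).
Now find the simultaneous Nash equilibrium.
Player 1's best replies: W→B; X→C; Y→A; Z→B.
Player II's best replies: A→Z; B→Z; C→W; D→W; E→Z.
The unique mutual best reply is (B, Z), giving (20, 18).
Sequential outcome (B, Z) coincides with the Nash profile (B, Z).

yes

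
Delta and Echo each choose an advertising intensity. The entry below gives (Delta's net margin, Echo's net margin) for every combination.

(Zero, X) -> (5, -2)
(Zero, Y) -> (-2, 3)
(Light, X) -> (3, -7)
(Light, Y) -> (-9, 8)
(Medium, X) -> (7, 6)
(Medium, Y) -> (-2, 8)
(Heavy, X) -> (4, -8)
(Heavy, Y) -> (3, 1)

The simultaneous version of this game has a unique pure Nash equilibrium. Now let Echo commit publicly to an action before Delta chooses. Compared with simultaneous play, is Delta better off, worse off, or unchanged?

Work backward from Delta's decision.
- X: Delta compares 5, 3, 7, 4 and picks Medium; Echo would get 6.
- Y: Delta compares -2, -9, -2, 3 and picks Heavy; Echo would get 1.
Maximizing over 6, 1, Echo chooses X. Subgame-perfect outcome: (Medium, X) with payoffs (7, 6).
For the simultaneous game, intersect best replies.
Delta's best replies: X→Medium; Y→Heavy.
Echo's best replies: Zero→Y; Light→Y; Medium→Y; Heavy→Y.
The unique mutual best reply is (Heavy, Y), giving (3, 1).
Delta earns 7 sequentially versus 3 at the Nash outcome: better off.

better off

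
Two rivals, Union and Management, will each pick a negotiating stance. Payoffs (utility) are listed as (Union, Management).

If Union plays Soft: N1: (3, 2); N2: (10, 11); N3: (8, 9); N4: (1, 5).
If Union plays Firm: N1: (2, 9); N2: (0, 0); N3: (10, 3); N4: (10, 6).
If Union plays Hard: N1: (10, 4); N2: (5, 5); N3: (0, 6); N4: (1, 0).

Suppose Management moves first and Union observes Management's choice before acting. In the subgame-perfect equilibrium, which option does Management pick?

N2

Union best-responds to each possible Management move:
- N1: Union compares 3, 2, 10 and picks Hard; Management would get 4.
- N2: Union compares 10, 0, 5 and picks Soft; Management would get 11.
- N3: Union compares 8, 10, 0 and picks Firm; Management would get 3.
- N4: Union compares 1, 10, 1 and picks Firm; Management would get 6.
Maximizing over 4, 11, 3, 6, Management chooses N2. Subgame-perfect outcome: (Soft, N2) with payoffs (10, 11).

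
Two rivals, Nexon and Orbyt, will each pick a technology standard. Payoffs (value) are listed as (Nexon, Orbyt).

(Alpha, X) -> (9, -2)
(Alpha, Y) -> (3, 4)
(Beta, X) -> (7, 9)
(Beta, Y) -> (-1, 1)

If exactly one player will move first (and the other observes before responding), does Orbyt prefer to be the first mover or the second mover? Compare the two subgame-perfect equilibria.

If Nexon leads: Orbyt's best replies are Alpha→Y, Beta→X; Nexon's induced payoffs 3, 7; outcome (Beta, X), payoffs (7, 9).
If Orbyt leads: Nexon's best replies are X→Alpha, Y→Alpha; Orbyt's induced payoffs -2, 4; outcome (Alpha, Y), payoffs (3, 4).
Orbyt gets 4 moving first and 9 moving second, so Orbyt prefers to move second.

second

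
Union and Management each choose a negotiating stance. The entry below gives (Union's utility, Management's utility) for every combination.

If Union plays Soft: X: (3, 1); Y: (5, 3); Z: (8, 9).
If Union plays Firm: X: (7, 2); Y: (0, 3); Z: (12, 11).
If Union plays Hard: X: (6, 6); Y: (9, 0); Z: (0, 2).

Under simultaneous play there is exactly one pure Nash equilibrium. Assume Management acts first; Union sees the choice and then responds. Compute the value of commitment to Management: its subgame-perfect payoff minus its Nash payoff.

Solve by backward induction (Management leads).
- X → Union plays Firm (best of 3, 7, 6); Management gets 2.
- Y → Union plays Hard (best of 5, 0, 9); Management gets 0.
- Z → Union plays Firm (best of 8, 12, 0); Management gets 11.
Maximizing over 2, 0, 11, Management chooses Z. Subgame-perfect outcome: (Firm, Z) with payoffs (12, 11).
For the simultaneous game, intersect best replies.
Union's best replies: X→Firm; Y→Hard; Z→Firm.
Management's best replies: Soft→Z; Firm→Z; Hard→X.
Only (Firm, Z) has each player best-responding; Nash payoffs (12, 11).
Management's commitment gain: 11 − 11 = 0.

0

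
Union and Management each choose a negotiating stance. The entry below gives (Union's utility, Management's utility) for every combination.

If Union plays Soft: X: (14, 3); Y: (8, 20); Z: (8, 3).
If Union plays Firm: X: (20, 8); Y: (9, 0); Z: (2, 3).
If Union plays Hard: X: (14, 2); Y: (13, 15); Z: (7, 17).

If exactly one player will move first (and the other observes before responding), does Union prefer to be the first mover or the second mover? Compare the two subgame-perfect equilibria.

first

If Union leads: Management's best replies are Soft→Y, Firm→X, Hard→Z; Union's induced payoffs 8, 20, 7; outcome (Firm, X), payoffs (20, 8).
If Management leads: Union's best replies are X→Firm, Y→Hard, Z→Soft; Management's induced payoffs 8, 15, 3; outcome (Hard, Y), payoffs (13, 15).
Union gets 20 moving first and 13 moving second, so Union prefers to move first.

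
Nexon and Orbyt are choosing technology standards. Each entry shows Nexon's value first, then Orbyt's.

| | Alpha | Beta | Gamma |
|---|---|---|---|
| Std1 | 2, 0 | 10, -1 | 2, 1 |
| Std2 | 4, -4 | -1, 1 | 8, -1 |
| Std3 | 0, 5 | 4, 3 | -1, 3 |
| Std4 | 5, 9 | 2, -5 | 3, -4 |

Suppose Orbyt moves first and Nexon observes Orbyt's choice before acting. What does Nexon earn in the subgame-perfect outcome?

Backward induction with Orbyt moving first.
- Alpha: Nexon compares 2, 4, 0, 5 and picks Std4; Orbyt would get 9.
- Beta: Nexon compares 10, -1, 4, 2 and picks Std1; Orbyt would get -1.
- Gamma: Nexon compares 2, 8, -1, 3 and picks Std2; Orbyt would get -1.
Orbyt's induced payoffs are 9, -1, -1, so Orbyt commits to Alpha. Subgame-perfect outcome: (Std4, Alpha) with payoffs (5, 9).

5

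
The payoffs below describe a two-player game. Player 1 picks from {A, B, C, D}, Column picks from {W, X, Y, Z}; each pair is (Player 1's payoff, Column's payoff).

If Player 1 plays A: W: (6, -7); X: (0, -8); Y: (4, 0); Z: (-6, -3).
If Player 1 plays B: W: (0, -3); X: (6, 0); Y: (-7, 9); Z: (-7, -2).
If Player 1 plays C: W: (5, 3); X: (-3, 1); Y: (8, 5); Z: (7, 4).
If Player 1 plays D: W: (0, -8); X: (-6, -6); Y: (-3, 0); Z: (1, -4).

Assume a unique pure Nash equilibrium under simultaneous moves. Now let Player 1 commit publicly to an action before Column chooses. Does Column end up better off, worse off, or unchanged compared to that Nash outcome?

Work backward from Column's decision.
- A: Column compares -7, -8, 0, -3 and picks Y; Player 1 would get 4.
- B: Column compares -3, 0, 9, -2 and picks Y; Player 1 would get -7.
- C: Column compares 3, 1, 5, 4 and picks Y; Player 1 would get 8.
- D: Column compares -8, -6, 0, -4 and picks Y; Player 1 would get -3.
Player 1's induced payoffs are 4, -7, 8, -3, so Player 1 commits to C. Subgame-perfect outcome: (C, Y) with payoffs (8, 5).
Now find the simultaneous Nash equilibrium.
Player 1's best replies: W→A; X→B; Y→C; Z→C.
Column's best replies: A→Y; B→Y; C→Y; D→Y.
Only (C, Y) has each player best-responding; Nash payoffs (8, 5).
Column earns 5 sequentially versus 5 at the Nash outcome: unchanged.

unchanged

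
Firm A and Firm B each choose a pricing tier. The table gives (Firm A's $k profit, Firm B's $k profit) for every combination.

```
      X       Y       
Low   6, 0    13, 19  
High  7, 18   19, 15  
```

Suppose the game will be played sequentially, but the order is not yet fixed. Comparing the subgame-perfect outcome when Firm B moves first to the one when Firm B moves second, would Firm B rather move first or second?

second

If Firm A leads: Firm B's best replies are Low→Y, High→X; Firm A's induced payoffs 13, 7; outcome (Low, Y), payoffs (13, 19).
If Firm B leads: Firm A's best replies are X→High, Y→High; Firm B's induced payoffs 18, 15; outcome (High, X), payoffs (7, 18).
Firm B gets 18 moving first and 19 moving second, so Firm B prefers to move second.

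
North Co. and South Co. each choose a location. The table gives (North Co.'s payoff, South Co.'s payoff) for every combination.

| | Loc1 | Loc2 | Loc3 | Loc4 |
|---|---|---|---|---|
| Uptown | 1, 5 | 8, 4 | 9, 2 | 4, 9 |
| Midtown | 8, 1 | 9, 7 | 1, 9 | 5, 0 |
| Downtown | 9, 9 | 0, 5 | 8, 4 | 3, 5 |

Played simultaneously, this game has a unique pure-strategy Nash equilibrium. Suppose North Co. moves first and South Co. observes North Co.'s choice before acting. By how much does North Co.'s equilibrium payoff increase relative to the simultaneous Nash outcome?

South Co. best-responds to each possible North Co. move:
- Uptown: South Co. compares 5, 4, 2, 9 and picks Loc4; North Co. would get 4.
- Midtown: South Co. compares 1, 7, 9, 0 and picks Loc3; North Co. would get 1.
- Downtown: South Co. compares 9, 5, 4, 5 and picks Loc1; North Co. would get 9.
Maximizing over 4, 1, 9, North Co. chooses Downtown. Subgame-perfect outcome: (Downtown, Loc1) with payoffs (9, 9).
For the simultaneous game, intersect best replies.
North Co.'s best replies: Loc1→Downtown; Loc2→Midtown; Loc3→Uptown; Loc4→Midtown.
South Co.'s best replies: Uptown→Loc4; Midtown→Loc3; Downtown→Loc1.
Only (Downtown, Loc1) has each player best-responding; Nash payoffs (9, 9).
North Co.'s commitment gain: 9 − 9 = 0.

0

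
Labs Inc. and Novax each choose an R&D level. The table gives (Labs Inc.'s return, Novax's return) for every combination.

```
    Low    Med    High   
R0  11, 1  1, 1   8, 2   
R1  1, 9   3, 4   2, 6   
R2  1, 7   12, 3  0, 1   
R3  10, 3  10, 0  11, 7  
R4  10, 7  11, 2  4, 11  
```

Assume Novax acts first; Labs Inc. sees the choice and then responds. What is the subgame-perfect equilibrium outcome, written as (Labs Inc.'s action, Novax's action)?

(R3, High)

Work backward from Labs Inc.'s decision.
- Low → Labs Inc. plays R0 (best of 11, 1, 1, 10, 10); Novax gets 1.
- Med → Labs Inc. plays R2 (best of 1, 3, 12, 10, 11); Novax gets 3.
- High → Labs Inc. plays R3 (best of 8, 2, 0, 11, 4); Novax gets 7.
Among 1, 3, 7, the best is 7 at High. Subgame-perfect outcome: (R3, High) with payoffs (11, 7).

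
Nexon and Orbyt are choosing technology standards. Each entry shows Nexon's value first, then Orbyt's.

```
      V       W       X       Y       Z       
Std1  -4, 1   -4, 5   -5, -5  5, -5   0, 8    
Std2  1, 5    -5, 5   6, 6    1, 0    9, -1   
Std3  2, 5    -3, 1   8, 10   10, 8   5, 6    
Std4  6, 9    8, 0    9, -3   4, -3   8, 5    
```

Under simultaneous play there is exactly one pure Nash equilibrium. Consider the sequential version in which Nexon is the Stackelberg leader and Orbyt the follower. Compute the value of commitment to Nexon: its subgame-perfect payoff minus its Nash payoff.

Backward induction with Nexon moving first.
- Std1: BR = Z, leader payoff 0.
- Std2: BR = X, leader payoff 6.
- Std3: BR = X, leader payoff 8.
- Std4: BR = V, leader payoff 6.
Nexon's induced payoffs are 0, 6, 8, 6, so Nexon commits to Std3. Subgame-perfect outcome: (Std3, X) with payoffs (8, 10).
Now find the simultaneous Nash equilibrium.
Nexon's best replies: V→Std4; W→Std4; X→Std4; Y→Std3; Z→Std2.
Orbyt's best replies: Std1→Z; Std2→X; Std3→X; Std4→V.
The unique mutual best reply is (Std4, V), giving (6, 9).
Nexon's commitment gain: 8 − 6 = 2.

2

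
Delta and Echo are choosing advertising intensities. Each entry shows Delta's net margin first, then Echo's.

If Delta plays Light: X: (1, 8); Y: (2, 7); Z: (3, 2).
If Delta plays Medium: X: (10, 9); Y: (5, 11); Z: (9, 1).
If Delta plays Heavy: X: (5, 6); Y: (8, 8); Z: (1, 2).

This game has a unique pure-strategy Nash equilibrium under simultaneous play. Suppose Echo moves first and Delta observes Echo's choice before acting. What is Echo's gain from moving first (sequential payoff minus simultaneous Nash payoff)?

Solve by backward induction (Echo leads).
- X: Delta compares 1, 10, 5 and picks Medium; Echo would get 9.
- Y: Delta compares 2, 5, 8 and picks Heavy; Echo would get 8.
- Z: Delta compares 3, 9, 1 and picks Medium; Echo would get 1.
Among 9, 8, 1, the best is 9 at X. Subgame-perfect outcome: (Medium, X) with payoffs (10, 9).
Now find the simultaneous Nash equilibrium.
Delta's best replies: X→Medium; Y→Heavy; Z→Medium.
Echo's best replies: Light→X; Medium→Y; Heavy→Y.
The unique mutual best reply is (Heavy, Y), giving (8, 8).
Echo's commitment gain: 9 − 8 = 1.

1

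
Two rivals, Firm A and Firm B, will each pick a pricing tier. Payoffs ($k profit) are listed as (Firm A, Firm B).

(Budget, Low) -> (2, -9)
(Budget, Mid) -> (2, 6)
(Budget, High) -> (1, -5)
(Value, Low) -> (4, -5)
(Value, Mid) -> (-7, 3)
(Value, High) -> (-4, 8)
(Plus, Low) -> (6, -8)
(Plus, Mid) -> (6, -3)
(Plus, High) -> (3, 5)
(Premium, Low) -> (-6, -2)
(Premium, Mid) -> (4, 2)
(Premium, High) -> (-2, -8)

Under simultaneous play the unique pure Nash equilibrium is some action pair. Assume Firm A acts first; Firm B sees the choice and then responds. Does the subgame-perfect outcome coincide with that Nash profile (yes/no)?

Work backward from Firm B's decision.
- Budget → Firm B plays Mid (best of -9, 6, -5); Firm A gets 2.
- Value → Firm B plays High (best of -5, 3, 8); Firm A gets -4.
- Plus → Firm B plays High (best of -8, -3, 5); Firm A gets 3.
- Premium → Firm B plays Mid (best of -2, 2, -8); Firm A gets 4.
Maximizing over 2, -4, 3, 4, Firm A chooses Premium. Subgame-perfect outcome: (Premium, Mid) with payoffs (4, 2).
For the simultaneous game, intersect best replies.
Firm A's best replies: Low→Plus; Mid→Plus; High→Plus.
Firm B's best replies: Budget→Mid; Value→High; Plus→High; Premium→Mid.
The unique mutual best reply is (Plus, High), giving (3, 5).
Sequential outcome (Premium, Mid) differs from the Nash profile (Plus, High).

no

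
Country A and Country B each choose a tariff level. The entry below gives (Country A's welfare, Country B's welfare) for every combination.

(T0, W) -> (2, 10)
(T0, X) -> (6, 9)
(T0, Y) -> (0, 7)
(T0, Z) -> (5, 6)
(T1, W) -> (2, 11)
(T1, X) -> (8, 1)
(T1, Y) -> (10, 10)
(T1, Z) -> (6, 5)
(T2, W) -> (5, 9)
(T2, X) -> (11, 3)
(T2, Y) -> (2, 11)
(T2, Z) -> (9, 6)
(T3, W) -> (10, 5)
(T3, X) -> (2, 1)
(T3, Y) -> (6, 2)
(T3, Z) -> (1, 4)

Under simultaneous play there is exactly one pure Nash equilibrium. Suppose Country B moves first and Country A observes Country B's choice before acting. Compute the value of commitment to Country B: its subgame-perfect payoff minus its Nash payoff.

Country A best-responds to each possible Country B move:
- W → Country A plays T3 (best of 2, 2, 5, 10); Country B gets 5.
- X → Country A plays T2 (best of 6, 8, 11, 2); Country B gets 3.
- Y → Country A plays T1 (best of 0, 10, 2, 6); Country B gets 10.
- Z → Country A plays T2 (best of 5, 6, 9, 1); Country B gets 6.
Maximizing over 5, 3, 10, 6, Country B chooses Y. Subgame-perfect outcome: (T1, Y) with payoffs (10, 10).
Now find the simultaneous Nash equilibrium.
Country A's best replies: W→T3; X→T2; Y→T1; Z→T2.
Country B's best replies: T0→W; T1→W; T2→Y; T3→W.
The unique mutual best reply is (T3, W), giving (10, 5).
Country B's commitment gain: 10 − 5 = 5.

5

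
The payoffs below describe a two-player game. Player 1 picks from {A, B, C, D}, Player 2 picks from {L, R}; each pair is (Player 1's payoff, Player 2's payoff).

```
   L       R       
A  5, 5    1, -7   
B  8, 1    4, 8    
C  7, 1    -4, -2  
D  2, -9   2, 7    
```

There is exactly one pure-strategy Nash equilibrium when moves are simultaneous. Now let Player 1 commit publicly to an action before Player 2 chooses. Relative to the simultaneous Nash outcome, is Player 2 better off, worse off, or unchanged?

Backward induction with Player 1 moving first.
- A: BR = L, leader payoff 5.
- B: BR = R, leader payoff 4.
- C: BR = L, leader payoff 7.
- D: BR = R, leader payoff 2.
Maximizing over 5, 4, 7, 2, Player 1 chooses C. Subgame-perfect outcome: (C, L) with payoffs (7, 1).
Under simultaneous play:
Player 1's best replies: L→B; R→B.
Player 2's best replies: A→L; B→R; C→L; D→R.
Only (B, R) has each player best-responding; Nash payoffs (4, 8).
Player 2 earns 1 sequentially versus 8 at the Nash outcome: worse off.

worse off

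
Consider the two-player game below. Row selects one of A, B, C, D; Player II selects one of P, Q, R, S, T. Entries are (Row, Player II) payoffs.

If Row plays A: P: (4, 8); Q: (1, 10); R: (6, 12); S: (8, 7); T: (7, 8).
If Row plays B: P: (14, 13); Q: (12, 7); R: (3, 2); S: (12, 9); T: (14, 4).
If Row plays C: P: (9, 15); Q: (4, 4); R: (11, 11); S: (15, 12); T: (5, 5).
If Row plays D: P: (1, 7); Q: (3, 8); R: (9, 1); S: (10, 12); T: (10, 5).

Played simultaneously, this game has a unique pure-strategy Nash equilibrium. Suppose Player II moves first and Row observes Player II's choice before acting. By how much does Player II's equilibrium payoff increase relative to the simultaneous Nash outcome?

0

Row best-responds to each possible Player II move:
- P → Row plays B (best of 4, 14, 9, 1); Player II gets 13.
- Q → Row plays B (best of 1, 12, 4, 3); Player II gets 7.
- R → Row plays C (best of 6, 3, 11, 9); Player II gets 11.
- S → Row plays C (best of 8, 12, 15, 10); Player II gets 12.
- T → Row plays B (best of 7, 14, 5, 10); Player II gets 4.
Among 13, 7, 11, 12, 4, the best is 13 at P. Subgame-perfect outcome: (B, P) with payoffs (14, 13).
For the simultaneous game, intersect best replies.
Row's best replies: P→B; Q→B; R→C; S→C; T→B.
Player II's best replies: A→R; B→P; C→P; D→S.
The unique mutual best reply is (B, P), giving (14, 13).
Player II's commitment gain: 13 − 13 = 0.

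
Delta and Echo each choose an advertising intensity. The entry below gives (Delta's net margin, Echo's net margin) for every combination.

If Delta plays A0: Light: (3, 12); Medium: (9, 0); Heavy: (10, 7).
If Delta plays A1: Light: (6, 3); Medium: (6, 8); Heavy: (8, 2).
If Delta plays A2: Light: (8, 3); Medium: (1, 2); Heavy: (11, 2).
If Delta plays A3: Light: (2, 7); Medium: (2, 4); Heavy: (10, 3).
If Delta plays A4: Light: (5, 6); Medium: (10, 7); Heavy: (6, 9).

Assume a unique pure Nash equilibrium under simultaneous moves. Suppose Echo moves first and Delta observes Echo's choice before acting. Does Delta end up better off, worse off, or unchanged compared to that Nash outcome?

better off

Backward induction with Echo moving first.
- Light → Delta plays A2 (best of 3, 6, 8, 2, 5); Echo gets 3.
- Medium → Delta plays A4 (best of 9, 6, 1, 2, 10); Echo gets 7.
- Heavy → Delta plays A2 (best of 10, 8, 11, 10, 6); Echo gets 2.
Among 3, 7, 2, the best is 7 at Medium. Subgame-perfect outcome: (A4, Medium) with payoffs (10, 7).
For the simultaneous game, intersect best replies.
Delta's best replies: Light→A2; Medium→A4; Heavy→A2.
Echo's best replies: A0→Light; A1→Medium; A2→Light; A3→Light; A4→Heavy.
The unique mutual best reply is (A2, Light), giving (8, 3).
Delta earns 10 sequentially versus 8 at the Nash outcome: better off.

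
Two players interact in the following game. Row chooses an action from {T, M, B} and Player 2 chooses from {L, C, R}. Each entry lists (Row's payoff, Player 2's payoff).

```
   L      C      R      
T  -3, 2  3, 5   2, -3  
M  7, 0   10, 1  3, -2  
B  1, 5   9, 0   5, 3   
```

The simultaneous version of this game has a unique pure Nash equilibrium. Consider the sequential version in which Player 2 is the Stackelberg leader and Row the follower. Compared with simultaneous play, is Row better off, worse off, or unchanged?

Row best-responds to each possible Player 2 move:
- L: Row compares -3, 7, 1 and picks M; Player 2 would get 0.
- C: Row compares 3, 10, 9 and picks M; Player 2 would get 1.
- R: Row compares 2, 3, 5 and picks B; Player 2 would get 3.
Player 2's induced payoffs are 0, 1, 3, so Player 2 commits to R. Subgame-perfect outcome: (B, R) with payoffs (5, 3).
For the simultaneous game, intersect best replies.
Row's best replies: L→M; C→M; R→B.
Player 2's best replies: T→C; M→C; B→L.
Only (M, C) has each player best-responding; Nash payoffs (10, 1).
Row earns 5 sequentially versus 10 at the Nash outcome: worse off.

worse off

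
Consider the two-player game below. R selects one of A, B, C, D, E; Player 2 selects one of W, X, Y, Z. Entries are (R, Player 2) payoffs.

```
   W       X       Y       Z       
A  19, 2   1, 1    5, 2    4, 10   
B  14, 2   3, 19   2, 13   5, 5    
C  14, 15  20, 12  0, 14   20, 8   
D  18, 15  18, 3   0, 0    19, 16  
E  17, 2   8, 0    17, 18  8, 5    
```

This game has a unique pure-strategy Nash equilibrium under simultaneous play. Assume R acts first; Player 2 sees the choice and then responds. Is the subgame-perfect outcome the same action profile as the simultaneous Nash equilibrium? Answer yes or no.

no

Work backward from Player 2's decision.
- A: Player 2 compares 2, 1, 2, 10 and picks Z; R would get 4.
- B: Player 2 compares 2, 19, 13, 5 and picks X; R would get 3.
- C: Player 2 compares 15, 12, 14, 8 and picks W; R would get 14.
- D: Player 2 compares 15, 3, 0, 16 and picks Z; R would get 19.
- E: Player 2 compares 2, 0, 18, 5 and picks Y; R would get 17.
Maximizing over 4, 3, 14, 19, 17, R chooses D. Subgame-perfect outcome: (D, Z) with payoffs (19, 16).
Under simultaneous play:
R's best replies: W→A; X→C; Y→E; Z→C.
Player 2's best replies: A→Z; B→X; C→W; D→Z; E→Y.
Only (E, Y) has each player best-responding; Nash payoffs (17, 18).
Sequential outcome (D, Z) differs from the Nash profile (E, Y).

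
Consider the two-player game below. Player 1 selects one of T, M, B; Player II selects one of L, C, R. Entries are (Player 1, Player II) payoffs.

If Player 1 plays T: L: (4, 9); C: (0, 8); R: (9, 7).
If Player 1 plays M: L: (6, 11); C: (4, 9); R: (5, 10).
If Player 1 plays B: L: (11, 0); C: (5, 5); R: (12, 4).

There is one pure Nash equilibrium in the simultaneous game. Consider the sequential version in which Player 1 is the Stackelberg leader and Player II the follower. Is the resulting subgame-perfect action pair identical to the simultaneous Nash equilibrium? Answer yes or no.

no

Backward induction with Player 1 moving first.
- T: Player II compares 9, 8, 7 and picks L; Player 1 would get 4.
- M: Player II compares 11, 9, 10 and picks L; Player 1 would get 6.
- B: Player II compares 0, 5, 4 and picks C; Player 1 would get 5.
Player 1's induced payoffs are 4, 6, 5, so Player 1 commits to M. Subgame-perfect outcome: (M, L) with payoffs (6, 11).
Under simultaneous play:
Player 1's best replies: L→B; C→B; R→B.
Player II's best replies: T→L; M→L; B→C.
The unique mutual best reply is (B, C), giving (5, 5).
Sequential outcome (M, L) differs from the Nash profile (B, C).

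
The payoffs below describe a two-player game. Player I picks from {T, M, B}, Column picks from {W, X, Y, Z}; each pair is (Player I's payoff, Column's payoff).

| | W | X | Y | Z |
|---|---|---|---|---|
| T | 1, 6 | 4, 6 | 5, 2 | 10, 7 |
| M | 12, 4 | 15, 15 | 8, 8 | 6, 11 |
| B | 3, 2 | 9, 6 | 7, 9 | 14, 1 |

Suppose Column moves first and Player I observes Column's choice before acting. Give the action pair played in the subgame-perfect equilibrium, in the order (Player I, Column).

Solve by backward induction (Column leads).
- W → Player I plays M (best of 1, 12, 3); Column gets 4.
- X → Player I plays M (best of 4, 15, 9); Column gets 15.
- Y → Player I plays M (best of 5, 8, 7); Column gets 8.
- Z → Player I plays B (best of 10, 6, 14); Column gets 1.
Maximizing over 4, 15, 8, 1, Column chooses X. Subgame-perfect outcome: (M, X) with payoffs (15, 15).

(M, X)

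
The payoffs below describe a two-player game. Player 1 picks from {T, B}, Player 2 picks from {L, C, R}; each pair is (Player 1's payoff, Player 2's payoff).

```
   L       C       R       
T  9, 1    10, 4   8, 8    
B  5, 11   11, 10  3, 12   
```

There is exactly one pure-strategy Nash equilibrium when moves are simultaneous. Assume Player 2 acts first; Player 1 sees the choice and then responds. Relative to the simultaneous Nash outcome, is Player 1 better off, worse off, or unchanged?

Player 1 best-responds to each possible Player 2 move:
- L → Player 1 plays T (best of 9, 5); Player 2 gets 1.
- C → Player 1 plays B (best of 10, 11); Player 2 gets 10.
- R → Player 1 plays T (best of 8, 3); Player 2 gets 8.
Maximizing over 1, 10, 8, Player 2 chooses C. Subgame-perfect outcome: (B, C) with payoffs (11, 10).
For the simultaneous game, intersect best replies.
Player 1's best replies: L→T; C→B; R→T.
Player 2's best replies: T→R; B→R.
Only (T, R) has each player best-responding; Nash payoffs (8, 8).
Player 1 earns 11 sequentially versus 8 at the Nash outcome: better off.

better off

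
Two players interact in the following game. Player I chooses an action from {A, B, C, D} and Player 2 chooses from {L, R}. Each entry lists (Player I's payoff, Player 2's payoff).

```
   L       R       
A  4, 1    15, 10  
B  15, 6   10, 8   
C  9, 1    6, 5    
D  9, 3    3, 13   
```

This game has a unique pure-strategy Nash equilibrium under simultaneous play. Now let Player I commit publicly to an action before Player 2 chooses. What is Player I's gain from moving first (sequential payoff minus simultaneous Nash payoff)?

0

Player 2 best-responds to each possible Player I move:
- A → Player 2 plays R (best of 1, 10); Player I gets 15.
- B → Player 2 plays R (best of 6, 8); Player I gets 10.
- C → Player 2 plays R (best of 1, 5); Player I gets 6.
- D → Player 2 plays R (best of 3, 13); Player I gets 3.
Among 15, 10, 6, 3, the best is 15 at A. Subgame-perfect outcome: (A, R) with payoffs (15, 10).
Now find the simultaneous Nash equilibrium.
Player I's best replies: L→B; R→A.
Player 2's best replies: A→R; B→R; C→R; D→R.
Only (A, R) has each player best-responding; Nash payoffs (15, 10).
Player I's commitment gain: 15 − 15 = 0.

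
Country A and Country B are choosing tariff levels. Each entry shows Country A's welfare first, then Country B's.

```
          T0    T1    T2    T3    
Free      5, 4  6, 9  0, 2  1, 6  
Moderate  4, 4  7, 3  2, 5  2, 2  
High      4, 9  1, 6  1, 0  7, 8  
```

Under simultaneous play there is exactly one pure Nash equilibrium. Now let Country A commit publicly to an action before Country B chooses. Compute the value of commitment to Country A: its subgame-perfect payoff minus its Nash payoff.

Country B best-responds to each possible Country A move:
- Free → Country B plays T1 (best of 4, 9, 2, 6); Country A gets 6.
- Moderate → Country B plays T2 (best of 4, 3, 5, 2); Country A gets 2.
- High → Country B plays T0 (best of 9, 6, 0, 8); Country A gets 4.
Country A's induced payoffs are 6, 2, 4, so Country A commits to Free. Subgame-perfect outcome: (Free, T1) with payoffs (6, 9).
Under simultaneous play:
Country A's best replies: T0→Free; T1→Moderate; T2→Moderate; T3→High.
Country B's best replies: Free→T1; Moderate→T2; High→T0.
Only (Moderate, T2) has each player best-responding; Nash payoffs (2, 5).
Country A's commitment gain: 6 − 2 = 4.

4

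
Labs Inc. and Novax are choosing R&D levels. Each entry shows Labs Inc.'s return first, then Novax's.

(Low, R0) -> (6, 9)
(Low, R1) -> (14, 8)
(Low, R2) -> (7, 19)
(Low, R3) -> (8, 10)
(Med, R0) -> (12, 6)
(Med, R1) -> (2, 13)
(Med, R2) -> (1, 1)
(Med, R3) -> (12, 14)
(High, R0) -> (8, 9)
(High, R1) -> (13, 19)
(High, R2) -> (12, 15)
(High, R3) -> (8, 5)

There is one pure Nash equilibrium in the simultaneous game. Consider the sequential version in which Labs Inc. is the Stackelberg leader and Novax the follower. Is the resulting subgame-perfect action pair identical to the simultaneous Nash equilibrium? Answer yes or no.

no

Work backward from Novax's decision.
- Low: Novax compares 9, 8, 19, 10 and picks R2; Labs Inc. would get 7.
- Med: Novax compares 6, 13, 1, 14 and picks R3; Labs Inc. would get 12.
- High: Novax compares 9, 19, 15, 5 and picks R1; Labs Inc. would get 13.
Among 7, 12, 13, the best is 13 at High. Subgame-perfect outcome: (High, R1) with payoffs (13, 19).
Under simultaneous play:
Labs Inc.'s best replies: R0→Med; R1→Low; R2→High; R3→Med.
Novax's best replies: Low→R2; Med→R3; High→R1.
Only (Med, R3) has each player best-responding; Nash payoffs (12, 14).
Sequential outcome (High, R1) differs from the Nash profile (Med, R3).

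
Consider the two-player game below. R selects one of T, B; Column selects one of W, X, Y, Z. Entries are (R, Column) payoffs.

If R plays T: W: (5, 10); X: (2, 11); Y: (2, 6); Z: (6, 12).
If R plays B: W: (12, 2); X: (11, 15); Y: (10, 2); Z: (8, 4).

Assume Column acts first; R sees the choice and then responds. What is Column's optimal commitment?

Backward induction with Column moving first.
- W: R compares 5, 12 and picks B; Column would get 2.
- X: R compares 2, 11 and picks B; Column would get 15.
- Y: R compares 2, 10 and picks B; Column would get 2.
- Z: R compares 6, 8 and picks B; Column would get 4.
Column's induced payoffs are 2, 15, 2, 4, so Column commits to X. Subgame-perfect outcome: (B, X) with payoffs (11, 15).

X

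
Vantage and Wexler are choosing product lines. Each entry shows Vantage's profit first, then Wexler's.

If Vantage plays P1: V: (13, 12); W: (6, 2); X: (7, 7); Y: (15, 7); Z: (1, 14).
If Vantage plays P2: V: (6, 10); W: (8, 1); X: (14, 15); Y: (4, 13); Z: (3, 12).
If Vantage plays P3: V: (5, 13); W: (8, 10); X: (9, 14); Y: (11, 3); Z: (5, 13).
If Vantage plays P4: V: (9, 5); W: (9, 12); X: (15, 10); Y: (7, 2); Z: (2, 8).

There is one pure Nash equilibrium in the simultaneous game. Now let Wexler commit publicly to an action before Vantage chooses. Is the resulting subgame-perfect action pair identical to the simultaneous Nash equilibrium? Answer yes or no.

Work backward from Vantage's decision.
- V: Vantage compares 13, 6, 5, 9 and picks P1; Wexler would get 12.
- W: Vantage compares 6, 8, 8, 9 and picks P4; Wexler would get 12.
- X: Vantage compares 7, 14, 9, 15 and picks P4; Wexler would get 10.
- Y: Vantage compares 15, 4, 11, 7 and picks P1; Wexler would get 7.
- Z: Vantage compares 1, 3, 5, 2 and picks P3; Wexler would get 13.
Maximizing over 12, 12, 10, 7, 13, Wexler chooses Z. Subgame-perfect outcome: (P3, Z) with payoffs (5, 13).
Under simultaneous play:
Vantage's best replies: V→P1; W→P4; X→P4; Y→P1; Z→P3.
Wexler's best replies: P1→Z; P2→X; P3→X; P4→W.
The unique mutual best reply is (P4, W), giving (9, 12).
Sequential outcome (P3, Z) differs from the Nash profile (P4, W).

no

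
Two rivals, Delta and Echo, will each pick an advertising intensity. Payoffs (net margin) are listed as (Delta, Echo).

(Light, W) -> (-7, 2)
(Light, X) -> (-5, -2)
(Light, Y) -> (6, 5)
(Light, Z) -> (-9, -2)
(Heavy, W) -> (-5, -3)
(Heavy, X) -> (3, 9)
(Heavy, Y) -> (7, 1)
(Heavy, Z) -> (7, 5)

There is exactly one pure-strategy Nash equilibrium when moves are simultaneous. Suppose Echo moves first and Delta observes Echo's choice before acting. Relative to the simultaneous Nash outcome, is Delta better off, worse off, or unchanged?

unchanged

Backward induction with Echo moving first.
- W → Delta plays Heavy (best of -7, -5); Echo gets -3.
- X → Delta plays Heavy (best of -5, 3); Echo gets 9.
- Y → Delta plays Heavy (best of 6, 7); Echo gets 1.
- Z → Delta plays Heavy (best of -9, 7); Echo gets 5.
Echo's induced payoffs are -3, 9, 1, 5, so Echo commits to X. Subgame-perfect outcome: (Heavy, X) with payoffs (3, 9).
Under simultaneous play:
Delta's best replies: W→Heavy; X→Heavy; Y→Heavy; Z→Heavy.
Echo's best replies: Light→Y; Heavy→X.
The unique mutual best reply is (Heavy, X), giving (3, 9).
Delta earns 3 sequentially versus 3 at the Nash outcome: unchanged.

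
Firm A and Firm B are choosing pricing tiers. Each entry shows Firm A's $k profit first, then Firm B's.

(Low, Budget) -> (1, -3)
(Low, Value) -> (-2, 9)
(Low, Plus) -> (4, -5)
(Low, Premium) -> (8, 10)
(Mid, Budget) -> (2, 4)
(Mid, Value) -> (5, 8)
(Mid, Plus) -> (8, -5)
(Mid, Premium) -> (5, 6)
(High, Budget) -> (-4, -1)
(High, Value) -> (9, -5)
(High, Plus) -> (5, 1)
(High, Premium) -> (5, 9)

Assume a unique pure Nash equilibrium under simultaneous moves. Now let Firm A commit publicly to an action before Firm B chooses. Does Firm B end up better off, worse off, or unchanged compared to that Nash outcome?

Solve by backward induction (Firm A leads).
- Low → Firm B plays Premium (best of -3, 9, -5, 10); Firm A gets 8.
- Mid → Firm B plays Value (best of 4, 8, -5, 6); Firm A gets 5.
- High → Firm B plays Premium (best of -1, -5, 1, 9); Firm A gets 5.
Firm A's induced payoffs are 8, 5, 5, so Firm A commits to Low. Subgame-perfect outcome: (Low, Premium) with payoffs (8, 10).
For the simultaneous game, intersect best replies.
Firm A's best replies: Budget→Mid; Value→High; Plus→Mid; Premium→Low.
Firm B's best replies: Low→Premium; Mid→Value; High→Premium.
Only (Low, Premium) has each player best-responding; Nash payoffs (8, 10).
Firm B earns 10 sequentially versus 10 at the Nash outcome: unchanged.

unchanged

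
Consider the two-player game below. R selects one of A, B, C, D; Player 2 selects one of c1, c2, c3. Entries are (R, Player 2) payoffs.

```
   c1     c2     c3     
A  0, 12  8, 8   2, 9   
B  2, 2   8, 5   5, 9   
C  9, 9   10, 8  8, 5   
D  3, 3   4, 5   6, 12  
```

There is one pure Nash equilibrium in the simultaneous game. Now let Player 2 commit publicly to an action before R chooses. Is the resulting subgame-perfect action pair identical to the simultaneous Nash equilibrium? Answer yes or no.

Solve by backward induction (Player 2 leads).
- c1: R compares 0, 2, 9, 3 and picks C; Player 2 would get 9.
- c2: R compares 8, 8, 10, 4 and picks C; Player 2 would get 8.
- c3: R compares 2, 5, 8, 6 and picks C; Player 2 would get 5.
Player 2's induced payoffs are 9, 8, 5, so Player 2 commits to c1. Subgame-perfect outcome: (C, c1) with payoffs (9, 9).
Now find the simultaneous Nash equilibrium.
R's best replies: c1→C; c2→C; c3→C.
Player 2's best replies: A→c1; B→c3; C→c1; D→c3.
Only (C, c1) has each player best-responding; Nash payoffs (9, 9).
Sequential outcome (C, c1) coincides with the Nash profile (C, c1).

yes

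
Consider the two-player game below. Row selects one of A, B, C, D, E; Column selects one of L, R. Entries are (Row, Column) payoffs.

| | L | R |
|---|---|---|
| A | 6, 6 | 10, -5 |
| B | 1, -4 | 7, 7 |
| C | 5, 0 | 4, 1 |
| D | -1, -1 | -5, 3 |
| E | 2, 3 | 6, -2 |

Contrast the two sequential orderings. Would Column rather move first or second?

If Row leads: Column's best replies are A→L, B→R, C→R, D→R, E→L; Row's induced payoffs 6, 7, 4, -5, 2; outcome (B, R), payoffs (7, 7).
If Column leads: Row's best replies are L→A, R→A; Column's induced payoffs 6, -5; outcome (A, L), payoffs (6, 6).
Column gets 6 moving first and 7 moving second, so Column prefers to move second.

second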